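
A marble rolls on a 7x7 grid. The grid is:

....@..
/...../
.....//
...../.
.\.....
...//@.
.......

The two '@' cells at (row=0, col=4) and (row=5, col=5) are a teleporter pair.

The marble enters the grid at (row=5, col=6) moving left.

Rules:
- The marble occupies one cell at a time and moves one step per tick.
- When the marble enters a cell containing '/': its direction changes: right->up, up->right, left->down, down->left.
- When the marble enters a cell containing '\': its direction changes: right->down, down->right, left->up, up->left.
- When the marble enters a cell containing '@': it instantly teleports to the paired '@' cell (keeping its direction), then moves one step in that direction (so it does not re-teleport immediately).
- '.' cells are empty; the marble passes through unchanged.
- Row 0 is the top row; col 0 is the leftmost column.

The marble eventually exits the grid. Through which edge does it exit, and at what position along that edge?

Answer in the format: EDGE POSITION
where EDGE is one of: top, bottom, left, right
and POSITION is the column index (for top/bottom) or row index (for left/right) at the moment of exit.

Step 1: enter (5,6), '.' pass, move left to (5,5)
Step 2: enter (5,5), '@' teleport (5,5)->(0,4), also enter (0,4), move left to (0,3)
Step 3: enter (0,3), '.' pass, move left to (0,2)
Step 4: enter (0,2), '.' pass, move left to (0,1)
Step 5: enter (0,1), '.' pass, move left to (0,0)
Step 6: enter (0,0), '.' pass, move left to (0,-1)
Step 7: at (0,-1) — EXIT via left edge, pos 0

Answer: left 0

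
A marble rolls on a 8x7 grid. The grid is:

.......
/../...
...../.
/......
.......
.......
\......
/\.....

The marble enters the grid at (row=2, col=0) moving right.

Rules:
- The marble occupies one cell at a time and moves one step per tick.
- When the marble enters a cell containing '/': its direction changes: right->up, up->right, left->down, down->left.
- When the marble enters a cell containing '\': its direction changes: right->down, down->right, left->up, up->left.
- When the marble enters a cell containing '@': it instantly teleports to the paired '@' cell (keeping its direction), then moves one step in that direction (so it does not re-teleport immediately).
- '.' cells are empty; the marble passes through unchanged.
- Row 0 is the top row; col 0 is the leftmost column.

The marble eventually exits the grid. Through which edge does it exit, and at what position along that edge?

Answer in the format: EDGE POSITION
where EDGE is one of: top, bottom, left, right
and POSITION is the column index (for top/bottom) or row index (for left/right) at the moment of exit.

Step 1: enter (2,0), '.' pass, move right to (2,1)
Step 2: enter (2,1), '.' pass, move right to (2,2)
Step 3: enter (2,2), '.' pass, move right to (2,3)
Step 4: enter (2,3), '.' pass, move right to (2,4)
Step 5: enter (2,4), '.' pass, move right to (2,5)
Step 6: enter (2,5), '/' deflects right->up, move up to (1,5)
Step 7: enter (1,5), '.' pass, move up to (0,5)
Step 8: enter (0,5), '.' pass, move up to (-1,5)
Step 9: at (-1,5) — EXIT via top edge, pos 5

Answer: top 5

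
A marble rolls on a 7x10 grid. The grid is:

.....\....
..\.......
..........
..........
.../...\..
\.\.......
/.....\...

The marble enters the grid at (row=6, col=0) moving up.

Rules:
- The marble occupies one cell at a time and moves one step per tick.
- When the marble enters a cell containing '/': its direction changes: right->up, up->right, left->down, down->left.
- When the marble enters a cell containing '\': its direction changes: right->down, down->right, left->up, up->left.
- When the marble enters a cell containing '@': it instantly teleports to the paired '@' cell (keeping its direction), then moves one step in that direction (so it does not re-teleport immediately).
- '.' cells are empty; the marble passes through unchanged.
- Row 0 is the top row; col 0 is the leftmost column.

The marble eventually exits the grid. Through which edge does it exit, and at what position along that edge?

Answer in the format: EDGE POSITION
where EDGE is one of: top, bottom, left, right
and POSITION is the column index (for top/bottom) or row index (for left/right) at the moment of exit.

Step 1: enter (6,0), '/' deflects up->right, move right to (6,1)
Step 2: enter (6,1), '.' pass, move right to (6,2)
Step 3: enter (6,2), '.' pass, move right to (6,3)
Step 4: enter (6,3), '.' pass, move right to (6,4)
Step 5: enter (6,4), '.' pass, move right to (6,5)
Step 6: enter (6,5), '.' pass, move right to (6,6)
Step 7: enter (6,6), '\' deflects right->down, move down to (7,6)
Step 8: at (7,6) — EXIT via bottom edge, pos 6

Answer: bottom 6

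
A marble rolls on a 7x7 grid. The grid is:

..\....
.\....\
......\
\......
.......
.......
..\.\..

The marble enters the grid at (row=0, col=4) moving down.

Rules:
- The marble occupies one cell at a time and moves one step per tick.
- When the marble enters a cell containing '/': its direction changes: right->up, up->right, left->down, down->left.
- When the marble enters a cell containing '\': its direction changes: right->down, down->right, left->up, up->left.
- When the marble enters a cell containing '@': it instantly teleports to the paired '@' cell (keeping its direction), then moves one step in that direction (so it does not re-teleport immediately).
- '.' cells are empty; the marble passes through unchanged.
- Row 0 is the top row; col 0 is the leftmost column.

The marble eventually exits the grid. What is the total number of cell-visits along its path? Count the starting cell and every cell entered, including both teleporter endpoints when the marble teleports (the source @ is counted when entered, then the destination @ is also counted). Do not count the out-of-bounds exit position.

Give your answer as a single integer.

Answer: 9

Derivation:
Step 1: enter (0,4), '.' pass, move down to (1,4)
Step 2: enter (1,4), '.' pass, move down to (2,4)
Step 3: enter (2,4), '.' pass, move down to (3,4)
Step 4: enter (3,4), '.' pass, move down to (4,4)
Step 5: enter (4,4), '.' pass, move down to (5,4)
Step 6: enter (5,4), '.' pass, move down to (6,4)
Step 7: enter (6,4), '\' deflects down->right, move right to (6,5)
Step 8: enter (6,5), '.' pass, move right to (6,6)
Step 9: enter (6,6), '.' pass, move right to (6,7)
Step 10: at (6,7) — EXIT via right edge, pos 6
Path length (cell visits): 9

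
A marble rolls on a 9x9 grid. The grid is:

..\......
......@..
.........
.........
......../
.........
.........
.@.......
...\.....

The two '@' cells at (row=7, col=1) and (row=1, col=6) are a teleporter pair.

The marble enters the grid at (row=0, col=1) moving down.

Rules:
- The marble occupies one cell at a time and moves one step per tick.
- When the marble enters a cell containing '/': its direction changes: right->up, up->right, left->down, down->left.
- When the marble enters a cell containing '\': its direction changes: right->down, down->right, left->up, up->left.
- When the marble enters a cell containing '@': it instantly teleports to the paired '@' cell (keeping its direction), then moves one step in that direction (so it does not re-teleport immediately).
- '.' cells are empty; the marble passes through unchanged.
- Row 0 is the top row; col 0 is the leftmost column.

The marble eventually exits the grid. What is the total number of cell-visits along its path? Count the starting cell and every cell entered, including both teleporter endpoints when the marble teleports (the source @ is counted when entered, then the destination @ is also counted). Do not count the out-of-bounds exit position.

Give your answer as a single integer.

Answer: 16

Derivation:
Step 1: enter (0,1), '.' pass, move down to (1,1)
Step 2: enter (1,1), '.' pass, move down to (2,1)
Step 3: enter (2,1), '.' pass, move down to (3,1)
Step 4: enter (3,1), '.' pass, move down to (4,1)
Step 5: enter (4,1), '.' pass, move down to (5,1)
Step 6: enter (5,1), '.' pass, move down to (6,1)
Step 7: enter (6,1), '.' pass, move down to (7,1)
Step 8: enter (7,1), '@' teleport (7,1)->(1,6), also enter (1,6), move down to (2,6)
Step 9: enter (2,6), '.' pass, move down to (3,6)
Step 10: enter (3,6), '.' pass, move down to (4,6)
Step 11: enter (4,6), '.' pass, move down to (5,6)
Step 12: enter (5,6), '.' pass, move down to (6,6)
Step 13: enter (6,6), '.' pass, move down to (7,6)
Step 14: enter (7,6), '.' pass, move down to (8,6)
Step 15: enter (8,6), '.' pass, move down to (9,6)
Step 16: at (9,6) — EXIT via bottom edge, pos 6
Path length (cell visits): 16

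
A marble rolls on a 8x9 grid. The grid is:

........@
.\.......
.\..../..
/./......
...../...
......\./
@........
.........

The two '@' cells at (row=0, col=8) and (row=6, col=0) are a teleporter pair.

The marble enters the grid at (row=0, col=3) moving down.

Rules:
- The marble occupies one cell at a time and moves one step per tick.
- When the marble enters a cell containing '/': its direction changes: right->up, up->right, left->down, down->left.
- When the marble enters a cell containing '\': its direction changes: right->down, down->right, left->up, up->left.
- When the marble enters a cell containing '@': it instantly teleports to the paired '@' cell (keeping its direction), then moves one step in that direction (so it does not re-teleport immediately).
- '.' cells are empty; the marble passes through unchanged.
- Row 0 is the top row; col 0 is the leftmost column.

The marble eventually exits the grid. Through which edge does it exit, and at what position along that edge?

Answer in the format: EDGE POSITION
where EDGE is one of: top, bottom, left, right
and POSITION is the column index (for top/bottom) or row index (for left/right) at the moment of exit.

Answer: bottom 3

Derivation:
Step 1: enter (0,3), '.' pass, move down to (1,3)
Step 2: enter (1,3), '.' pass, move down to (2,3)
Step 3: enter (2,3), '.' pass, move down to (3,3)
Step 4: enter (3,3), '.' pass, move down to (4,3)
Step 5: enter (4,3), '.' pass, move down to (5,3)
Step 6: enter (5,3), '.' pass, move down to (6,3)
Step 7: enter (6,3), '.' pass, move down to (7,3)
Step 8: enter (7,3), '.' pass, move down to (8,3)
Step 9: at (8,3) — EXIT via bottom edge, pos 3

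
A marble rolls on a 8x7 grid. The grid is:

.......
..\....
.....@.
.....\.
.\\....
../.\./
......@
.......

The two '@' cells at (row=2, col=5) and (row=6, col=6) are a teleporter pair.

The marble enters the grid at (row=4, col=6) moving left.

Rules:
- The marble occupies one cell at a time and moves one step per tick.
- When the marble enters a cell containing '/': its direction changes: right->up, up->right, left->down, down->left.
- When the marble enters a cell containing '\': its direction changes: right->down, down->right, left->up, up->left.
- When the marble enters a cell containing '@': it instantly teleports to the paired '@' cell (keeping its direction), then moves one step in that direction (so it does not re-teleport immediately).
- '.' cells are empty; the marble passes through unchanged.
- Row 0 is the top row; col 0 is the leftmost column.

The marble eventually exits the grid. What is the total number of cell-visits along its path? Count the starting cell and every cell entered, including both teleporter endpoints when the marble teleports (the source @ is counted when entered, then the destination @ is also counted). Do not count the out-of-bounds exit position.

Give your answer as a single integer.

Step 1: enter (4,6), '.' pass, move left to (4,5)
Step 2: enter (4,5), '.' pass, move left to (4,4)
Step 3: enter (4,4), '.' pass, move left to (4,3)
Step 4: enter (4,3), '.' pass, move left to (4,2)
Step 5: enter (4,2), '\' deflects left->up, move up to (3,2)
Step 6: enter (3,2), '.' pass, move up to (2,2)
Step 7: enter (2,2), '.' pass, move up to (1,2)
Step 8: enter (1,2), '\' deflects up->left, move left to (1,1)
Step 9: enter (1,1), '.' pass, move left to (1,0)
Step 10: enter (1,0), '.' pass, move left to (1,-1)
Step 11: at (1,-1) — EXIT via left edge, pos 1
Path length (cell visits): 10

Answer: 10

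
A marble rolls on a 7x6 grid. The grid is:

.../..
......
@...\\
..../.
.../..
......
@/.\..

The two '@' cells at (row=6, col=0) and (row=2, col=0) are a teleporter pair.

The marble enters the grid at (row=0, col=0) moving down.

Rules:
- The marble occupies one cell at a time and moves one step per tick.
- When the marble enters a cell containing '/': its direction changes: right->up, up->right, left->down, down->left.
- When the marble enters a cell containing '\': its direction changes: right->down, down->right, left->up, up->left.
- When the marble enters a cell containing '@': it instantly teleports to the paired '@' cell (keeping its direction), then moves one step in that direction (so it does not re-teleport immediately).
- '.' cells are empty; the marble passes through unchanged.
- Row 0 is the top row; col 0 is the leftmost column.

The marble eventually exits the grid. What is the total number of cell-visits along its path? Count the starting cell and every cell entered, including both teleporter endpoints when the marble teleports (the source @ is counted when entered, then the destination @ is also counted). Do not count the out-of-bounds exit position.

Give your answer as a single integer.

Step 1: enter (0,0), '.' pass, move down to (1,0)
Step 2: enter (1,0), '.' pass, move down to (2,0)
Step 3: enter (2,0), '@' teleport (2,0)->(6,0), also enter (6,0), move down to (7,0)
Step 4: at (7,0) — EXIT via bottom edge, pos 0
Path length (cell visits): 4

Answer: 4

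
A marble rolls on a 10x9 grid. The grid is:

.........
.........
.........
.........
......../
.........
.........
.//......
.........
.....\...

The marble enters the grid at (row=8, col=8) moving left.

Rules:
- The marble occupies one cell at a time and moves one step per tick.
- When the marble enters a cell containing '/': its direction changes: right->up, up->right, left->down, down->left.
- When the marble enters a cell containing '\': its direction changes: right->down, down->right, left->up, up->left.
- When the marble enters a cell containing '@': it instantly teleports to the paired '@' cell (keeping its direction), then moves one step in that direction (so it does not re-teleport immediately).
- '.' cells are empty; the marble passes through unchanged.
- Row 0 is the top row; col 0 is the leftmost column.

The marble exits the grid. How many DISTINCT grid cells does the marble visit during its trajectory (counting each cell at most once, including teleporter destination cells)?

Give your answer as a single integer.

Step 1: enter (8,8), '.' pass, move left to (8,7)
Step 2: enter (8,7), '.' pass, move left to (8,6)
Step 3: enter (8,6), '.' pass, move left to (8,5)
Step 4: enter (8,5), '.' pass, move left to (8,4)
Step 5: enter (8,4), '.' pass, move left to (8,3)
Step 6: enter (8,3), '.' pass, move left to (8,2)
Step 7: enter (8,2), '.' pass, move left to (8,1)
Step 8: enter (8,1), '.' pass, move left to (8,0)
Step 9: enter (8,0), '.' pass, move left to (8,-1)
Step 10: at (8,-1) — EXIT via left edge, pos 8
Distinct cells visited: 9 (path length 9)

Answer: 9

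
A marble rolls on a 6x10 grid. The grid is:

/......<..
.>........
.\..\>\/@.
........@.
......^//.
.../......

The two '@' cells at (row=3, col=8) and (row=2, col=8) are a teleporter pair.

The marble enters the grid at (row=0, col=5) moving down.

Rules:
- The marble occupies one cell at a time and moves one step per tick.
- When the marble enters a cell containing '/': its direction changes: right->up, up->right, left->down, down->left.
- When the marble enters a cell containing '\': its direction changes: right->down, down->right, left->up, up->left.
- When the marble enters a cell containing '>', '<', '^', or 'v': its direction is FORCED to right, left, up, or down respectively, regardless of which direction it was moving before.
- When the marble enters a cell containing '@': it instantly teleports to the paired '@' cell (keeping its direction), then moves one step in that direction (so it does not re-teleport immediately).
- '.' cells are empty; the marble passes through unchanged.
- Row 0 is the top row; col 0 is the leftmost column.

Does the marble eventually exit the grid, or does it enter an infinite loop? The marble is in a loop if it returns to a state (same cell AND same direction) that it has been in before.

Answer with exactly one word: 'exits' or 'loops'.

Step 1: enter (0,5), '.' pass, move down to (1,5)
Step 2: enter (1,5), '.' pass, move down to (2,5)
Step 3: enter (2,5), '>' forces down->right, move right to (2,6)
Step 4: enter (2,6), '\' deflects right->down, move down to (3,6)
Step 5: enter (3,6), '.' pass, move down to (4,6)
Step 6: enter (4,6), '^' forces down->up, move up to (3,6)
Step 7: enter (3,6), '.' pass, move up to (2,6)
Step 8: enter (2,6), '\' deflects up->left, move left to (2,5)
Step 9: enter (2,5), '>' forces left->right, move right to (2,6)
Step 10: at (2,6) dir=right — LOOP DETECTED (seen before)

Answer: loops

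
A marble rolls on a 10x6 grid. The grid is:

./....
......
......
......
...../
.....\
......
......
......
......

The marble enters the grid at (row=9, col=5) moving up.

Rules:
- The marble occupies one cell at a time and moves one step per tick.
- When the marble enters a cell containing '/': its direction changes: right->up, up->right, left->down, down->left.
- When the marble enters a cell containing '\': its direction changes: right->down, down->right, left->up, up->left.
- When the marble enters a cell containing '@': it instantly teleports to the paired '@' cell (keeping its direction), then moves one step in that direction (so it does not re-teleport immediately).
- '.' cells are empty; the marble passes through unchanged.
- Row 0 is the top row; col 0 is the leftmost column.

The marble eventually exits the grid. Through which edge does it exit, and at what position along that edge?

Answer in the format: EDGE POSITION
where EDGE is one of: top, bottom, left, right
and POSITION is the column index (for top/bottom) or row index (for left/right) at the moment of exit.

Step 1: enter (9,5), '.' pass, move up to (8,5)
Step 2: enter (8,5), '.' pass, move up to (7,5)
Step 3: enter (7,5), '.' pass, move up to (6,5)
Step 4: enter (6,5), '.' pass, move up to (5,5)
Step 5: enter (5,5), '\' deflects up->left, move left to (5,4)
Step 6: enter (5,4), '.' pass, move left to (5,3)
Step 7: enter (5,3), '.' pass, move left to (5,2)
Step 8: enter (5,2), '.' pass, move left to (5,1)
Step 9: enter (5,1), '.' pass, move left to (5,0)
Step 10: enter (5,0), '.' pass, move left to (5,-1)
Step 11: at (5,-1) — EXIT via left edge, pos 5

Answer: left 5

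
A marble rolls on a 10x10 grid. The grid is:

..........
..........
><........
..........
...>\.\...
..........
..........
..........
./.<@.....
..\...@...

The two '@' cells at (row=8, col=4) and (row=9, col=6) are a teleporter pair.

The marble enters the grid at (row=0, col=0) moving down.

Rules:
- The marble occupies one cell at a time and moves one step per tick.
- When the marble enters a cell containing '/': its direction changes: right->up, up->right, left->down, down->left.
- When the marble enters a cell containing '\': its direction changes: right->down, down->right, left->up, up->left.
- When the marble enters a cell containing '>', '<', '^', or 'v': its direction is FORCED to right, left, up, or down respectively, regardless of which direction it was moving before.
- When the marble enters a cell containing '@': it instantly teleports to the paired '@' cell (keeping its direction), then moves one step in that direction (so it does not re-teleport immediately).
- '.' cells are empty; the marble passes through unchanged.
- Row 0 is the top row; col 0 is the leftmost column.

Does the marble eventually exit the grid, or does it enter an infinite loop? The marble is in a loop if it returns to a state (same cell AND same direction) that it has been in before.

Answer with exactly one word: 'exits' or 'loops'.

Answer: loops

Derivation:
Step 1: enter (0,0), '.' pass, move down to (1,0)
Step 2: enter (1,0), '.' pass, move down to (2,0)
Step 3: enter (2,0), '>' forces down->right, move right to (2,1)
Step 4: enter (2,1), '<' forces right->left, move left to (2,0)
Step 5: enter (2,0), '>' forces left->right, move right to (2,1)
Step 6: at (2,1) dir=right — LOOP DETECTED (seen before)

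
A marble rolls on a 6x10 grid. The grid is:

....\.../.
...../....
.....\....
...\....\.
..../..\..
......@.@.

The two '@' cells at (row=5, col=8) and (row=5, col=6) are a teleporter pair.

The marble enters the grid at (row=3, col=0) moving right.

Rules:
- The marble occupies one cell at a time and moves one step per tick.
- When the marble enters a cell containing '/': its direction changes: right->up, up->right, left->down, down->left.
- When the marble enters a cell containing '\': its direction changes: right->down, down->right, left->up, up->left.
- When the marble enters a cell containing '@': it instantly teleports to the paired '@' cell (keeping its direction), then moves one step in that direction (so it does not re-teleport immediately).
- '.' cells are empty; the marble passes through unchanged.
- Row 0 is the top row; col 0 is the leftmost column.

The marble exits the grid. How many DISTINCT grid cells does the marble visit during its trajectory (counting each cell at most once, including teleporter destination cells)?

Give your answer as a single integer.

Answer: 6

Derivation:
Step 1: enter (3,0), '.' pass, move right to (3,1)
Step 2: enter (3,1), '.' pass, move right to (3,2)
Step 3: enter (3,2), '.' pass, move right to (3,3)
Step 4: enter (3,3), '\' deflects right->down, move down to (4,3)
Step 5: enter (4,3), '.' pass, move down to (5,3)
Step 6: enter (5,3), '.' pass, move down to (6,3)
Step 7: at (6,3) — EXIT via bottom edge, pos 3
Distinct cells visited: 6 (path length 6)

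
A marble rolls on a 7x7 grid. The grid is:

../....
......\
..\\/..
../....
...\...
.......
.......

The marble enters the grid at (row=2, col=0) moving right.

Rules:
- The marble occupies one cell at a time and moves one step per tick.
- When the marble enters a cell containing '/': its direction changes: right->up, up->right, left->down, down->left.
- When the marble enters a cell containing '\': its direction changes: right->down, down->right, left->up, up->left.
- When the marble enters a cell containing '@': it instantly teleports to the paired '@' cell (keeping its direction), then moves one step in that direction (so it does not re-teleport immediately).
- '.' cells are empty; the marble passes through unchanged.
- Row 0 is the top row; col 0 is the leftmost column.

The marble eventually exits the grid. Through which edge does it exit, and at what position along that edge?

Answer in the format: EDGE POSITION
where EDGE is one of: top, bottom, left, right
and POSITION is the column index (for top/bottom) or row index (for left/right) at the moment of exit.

Answer: left 3

Derivation:
Step 1: enter (2,0), '.' pass, move right to (2,1)
Step 2: enter (2,1), '.' pass, move right to (2,2)
Step 3: enter (2,2), '\' deflects right->down, move down to (3,2)
Step 4: enter (3,2), '/' deflects down->left, move left to (3,1)
Step 5: enter (3,1), '.' pass, move left to (3,0)
Step 6: enter (3,0), '.' pass, move left to (3,-1)
Step 7: at (3,-1) — EXIT via left edge, pos 3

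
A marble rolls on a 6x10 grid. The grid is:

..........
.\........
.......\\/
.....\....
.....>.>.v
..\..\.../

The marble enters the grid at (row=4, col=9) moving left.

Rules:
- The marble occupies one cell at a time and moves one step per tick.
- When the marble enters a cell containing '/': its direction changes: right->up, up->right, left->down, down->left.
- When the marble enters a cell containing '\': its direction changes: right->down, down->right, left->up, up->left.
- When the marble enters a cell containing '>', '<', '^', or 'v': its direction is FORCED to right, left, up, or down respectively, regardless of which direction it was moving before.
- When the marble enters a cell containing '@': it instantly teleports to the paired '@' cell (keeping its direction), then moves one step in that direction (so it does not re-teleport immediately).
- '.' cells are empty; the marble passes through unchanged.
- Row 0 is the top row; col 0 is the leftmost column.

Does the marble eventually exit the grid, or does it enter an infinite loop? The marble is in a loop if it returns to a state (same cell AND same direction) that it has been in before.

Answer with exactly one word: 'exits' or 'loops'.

Answer: loops

Derivation:
Step 1: enter (4,9), 'v' forces left->down, move down to (5,9)
Step 2: enter (5,9), '/' deflects down->left, move left to (5,8)
Step 3: enter (5,8), '.' pass, move left to (5,7)
Step 4: enter (5,7), '.' pass, move left to (5,6)
Step 5: enter (5,6), '.' pass, move left to (5,5)
Step 6: enter (5,5), '\' deflects left->up, move up to (4,5)
Step 7: enter (4,5), '>' forces up->right, move right to (4,6)
Step 8: enter (4,6), '.' pass, move right to (4,7)
Step 9: enter (4,7), '>' forces right->right, move right to (4,8)
Step 10: enter (4,8), '.' pass, move right to (4,9)
Step 11: enter (4,9), 'v' forces right->down, move down to (5,9)
Step 12: at (5,9) dir=down — LOOP DETECTED (seen before)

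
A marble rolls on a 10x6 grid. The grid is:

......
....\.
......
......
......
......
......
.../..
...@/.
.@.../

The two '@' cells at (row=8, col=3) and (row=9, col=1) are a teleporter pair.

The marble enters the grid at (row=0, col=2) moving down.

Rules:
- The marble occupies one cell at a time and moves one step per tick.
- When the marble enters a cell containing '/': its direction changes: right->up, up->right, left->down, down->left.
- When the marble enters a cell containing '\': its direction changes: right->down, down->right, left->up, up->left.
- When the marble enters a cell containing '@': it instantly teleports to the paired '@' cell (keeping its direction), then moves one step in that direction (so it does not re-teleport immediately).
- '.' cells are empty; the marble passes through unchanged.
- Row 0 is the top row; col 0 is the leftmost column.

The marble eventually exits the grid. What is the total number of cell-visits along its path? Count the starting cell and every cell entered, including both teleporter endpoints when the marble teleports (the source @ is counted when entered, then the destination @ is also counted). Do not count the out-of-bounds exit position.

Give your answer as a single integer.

Step 1: enter (0,2), '.' pass, move down to (1,2)
Step 2: enter (1,2), '.' pass, move down to (2,2)
Step 3: enter (2,2), '.' pass, move down to (3,2)
Step 4: enter (3,2), '.' pass, move down to (4,2)
Step 5: enter (4,2), '.' pass, move down to (5,2)
Step 6: enter (5,2), '.' pass, move down to (6,2)
Step 7: enter (6,2), '.' pass, move down to (7,2)
Step 8: enter (7,2), '.' pass, move down to (8,2)
Step 9: enter (8,2), '.' pass, move down to (9,2)
Step 10: enter (9,2), '.' pass, move down to (10,2)
Step 11: at (10,2) — EXIT via bottom edge, pos 2
Path length (cell visits): 10

Answer: 10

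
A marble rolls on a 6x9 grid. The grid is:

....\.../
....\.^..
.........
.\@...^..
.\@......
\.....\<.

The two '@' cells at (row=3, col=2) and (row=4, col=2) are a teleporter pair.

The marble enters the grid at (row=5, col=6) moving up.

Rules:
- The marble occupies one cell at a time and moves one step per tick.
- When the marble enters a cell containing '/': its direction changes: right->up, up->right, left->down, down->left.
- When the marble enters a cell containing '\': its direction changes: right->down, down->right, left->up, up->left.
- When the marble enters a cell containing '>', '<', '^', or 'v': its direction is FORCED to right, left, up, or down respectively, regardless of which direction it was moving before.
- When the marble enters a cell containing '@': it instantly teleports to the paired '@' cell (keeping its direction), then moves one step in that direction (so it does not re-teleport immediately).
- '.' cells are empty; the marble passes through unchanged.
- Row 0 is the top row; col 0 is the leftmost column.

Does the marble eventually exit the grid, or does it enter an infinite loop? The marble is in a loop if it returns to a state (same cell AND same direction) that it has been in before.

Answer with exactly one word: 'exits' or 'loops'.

Step 1: enter (5,6), '\' deflects up->left, move left to (5,5)
Step 2: enter (5,5), '.' pass, move left to (5,4)
Step 3: enter (5,4), '.' pass, move left to (5,3)
Step 4: enter (5,3), '.' pass, move left to (5,2)
Step 5: enter (5,2), '.' pass, move left to (5,1)
Step 6: enter (5,1), '.' pass, move left to (5,0)
Step 7: enter (5,0), '\' deflects left->up, move up to (4,0)
Step 8: enter (4,0), '.' pass, move up to (3,0)
Step 9: enter (3,0), '.' pass, move up to (2,0)
Step 10: enter (2,0), '.' pass, move up to (1,0)
Step 11: enter (1,0), '.' pass, move up to (0,0)
Step 12: enter (0,0), '.' pass, move up to (-1,0)
Step 13: at (-1,0) — EXIT via top edge, pos 0

Answer: exits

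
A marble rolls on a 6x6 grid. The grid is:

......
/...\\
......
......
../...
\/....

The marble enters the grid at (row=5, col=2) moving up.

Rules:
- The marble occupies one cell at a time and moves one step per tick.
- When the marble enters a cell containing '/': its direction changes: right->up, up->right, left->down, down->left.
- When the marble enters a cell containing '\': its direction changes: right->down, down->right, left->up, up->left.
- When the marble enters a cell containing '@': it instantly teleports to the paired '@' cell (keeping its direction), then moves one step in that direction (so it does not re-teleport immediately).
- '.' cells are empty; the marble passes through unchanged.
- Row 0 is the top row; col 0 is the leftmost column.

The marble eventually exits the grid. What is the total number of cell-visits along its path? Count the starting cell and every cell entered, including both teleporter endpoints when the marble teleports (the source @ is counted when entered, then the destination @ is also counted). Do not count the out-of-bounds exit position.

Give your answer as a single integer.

Step 1: enter (5,2), '.' pass, move up to (4,2)
Step 2: enter (4,2), '/' deflects up->right, move right to (4,3)
Step 3: enter (4,3), '.' pass, move right to (4,4)
Step 4: enter (4,4), '.' pass, move right to (4,5)
Step 5: enter (4,5), '.' pass, move right to (4,6)
Step 6: at (4,6) — EXIT via right edge, pos 4
Path length (cell visits): 5

Answer: 5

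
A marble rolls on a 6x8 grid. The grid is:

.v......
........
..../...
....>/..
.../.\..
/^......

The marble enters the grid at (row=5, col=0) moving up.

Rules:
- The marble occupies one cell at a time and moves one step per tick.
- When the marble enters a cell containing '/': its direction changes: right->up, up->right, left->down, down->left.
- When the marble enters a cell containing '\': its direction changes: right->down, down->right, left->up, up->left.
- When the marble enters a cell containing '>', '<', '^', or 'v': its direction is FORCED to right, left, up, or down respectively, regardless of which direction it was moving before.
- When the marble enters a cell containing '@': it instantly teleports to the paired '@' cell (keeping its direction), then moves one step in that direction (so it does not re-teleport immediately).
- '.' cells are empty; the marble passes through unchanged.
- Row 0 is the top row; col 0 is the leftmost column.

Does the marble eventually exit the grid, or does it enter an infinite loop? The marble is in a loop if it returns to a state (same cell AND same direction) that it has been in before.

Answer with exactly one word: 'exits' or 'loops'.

Step 1: enter (5,0), '/' deflects up->right, move right to (5,1)
Step 2: enter (5,1), '^' forces right->up, move up to (4,1)
Step 3: enter (4,1), '.' pass, move up to (3,1)
Step 4: enter (3,1), '.' pass, move up to (2,1)
Step 5: enter (2,1), '.' pass, move up to (1,1)
Step 6: enter (1,1), '.' pass, move up to (0,1)
Step 7: enter (0,1), 'v' forces up->down, move down to (1,1)
Step 8: enter (1,1), '.' pass, move down to (2,1)
Step 9: enter (2,1), '.' pass, move down to (3,1)
Step 10: enter (3,1), '.' pass, move down to (4,1)
Step 11: enter (4,1), '.' pass, move down to (5,1)
Step 12: enter (5,1), '^' forces down->up, move up to (4,1)
Step 13: at (4,1) dir=up — LOOP DETECTED (seen before)

Answer: loops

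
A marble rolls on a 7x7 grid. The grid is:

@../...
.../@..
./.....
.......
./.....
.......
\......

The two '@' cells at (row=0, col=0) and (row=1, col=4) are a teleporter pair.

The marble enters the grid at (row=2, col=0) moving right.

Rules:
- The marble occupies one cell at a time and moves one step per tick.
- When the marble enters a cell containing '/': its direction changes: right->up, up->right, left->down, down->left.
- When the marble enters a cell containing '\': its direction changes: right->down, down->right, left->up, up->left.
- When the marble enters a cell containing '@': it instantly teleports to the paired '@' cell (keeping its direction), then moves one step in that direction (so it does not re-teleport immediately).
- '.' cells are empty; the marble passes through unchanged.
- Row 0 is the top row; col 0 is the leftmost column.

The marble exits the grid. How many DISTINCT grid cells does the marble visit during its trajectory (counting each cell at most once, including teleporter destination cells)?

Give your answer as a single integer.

Answer: 4

Derivation:
Step 1: enter (2,0), '.' pass, move right to (2,1)
Step 2: enter (2,1), '/' deflects right->up, move up to (1,1)
Step 3: enter (1,1), '.' pass, move up to (0,1)
Step 4: enter (0,1), '.' pass, move up to (-1,1)
Step 5: at (-1,1) — EXIT via top edge, pos 1
Distinct cells visited: 4 (path length 4)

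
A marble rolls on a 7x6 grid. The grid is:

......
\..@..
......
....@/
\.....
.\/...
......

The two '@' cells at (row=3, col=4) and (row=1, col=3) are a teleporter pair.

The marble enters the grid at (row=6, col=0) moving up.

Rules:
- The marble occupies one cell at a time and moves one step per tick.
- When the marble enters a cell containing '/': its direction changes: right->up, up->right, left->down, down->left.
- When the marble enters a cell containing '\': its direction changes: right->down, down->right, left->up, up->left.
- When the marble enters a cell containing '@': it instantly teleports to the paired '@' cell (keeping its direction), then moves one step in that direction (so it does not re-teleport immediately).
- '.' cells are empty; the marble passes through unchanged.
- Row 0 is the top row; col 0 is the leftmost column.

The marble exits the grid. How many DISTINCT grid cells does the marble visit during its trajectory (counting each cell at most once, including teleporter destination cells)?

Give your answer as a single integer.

Step 1: enter (6,0), '.' pass, move up to (5,0)
Step 2: enter (5,0), '.' pass, move up to (4,0)
Step 3: enter (4,0), '\' deflects up->left, move left to (4,-1)
Step 4: at (4,-1) — EXIT via left edge, pos 4
Distinct cells visited: 3 (path length 3)

Answer: 3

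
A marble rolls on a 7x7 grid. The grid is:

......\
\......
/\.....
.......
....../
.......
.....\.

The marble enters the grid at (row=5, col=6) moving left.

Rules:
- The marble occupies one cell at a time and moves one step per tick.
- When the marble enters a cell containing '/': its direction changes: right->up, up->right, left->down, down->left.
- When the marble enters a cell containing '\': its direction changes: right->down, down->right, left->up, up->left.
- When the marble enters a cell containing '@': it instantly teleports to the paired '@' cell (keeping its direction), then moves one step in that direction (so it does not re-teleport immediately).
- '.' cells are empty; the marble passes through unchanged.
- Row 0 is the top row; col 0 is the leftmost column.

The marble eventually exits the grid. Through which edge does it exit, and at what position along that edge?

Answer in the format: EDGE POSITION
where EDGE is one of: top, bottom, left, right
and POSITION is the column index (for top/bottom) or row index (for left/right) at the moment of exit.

Step 1: enter (5,6), '.' pass, move left to (5,5)
Step 2: enter (5,5), '.' pass, move left to (5,4)
Step 3: enter (5,4), '.' pass, move left to (5,3)
Step 4: enter (5,3), '.' pass, move left to (5,2)
Step 5: enter (5,2), '.' pass, move left to (5,1)
Step 6: enter (5,1), '.' pass, move left to (5,0)
Step 7: enter (5,0), '.' pass, move left to (5,-1)
Step 8: at (5,-1) — EXIT via left edge, pos 5

Answer: left 5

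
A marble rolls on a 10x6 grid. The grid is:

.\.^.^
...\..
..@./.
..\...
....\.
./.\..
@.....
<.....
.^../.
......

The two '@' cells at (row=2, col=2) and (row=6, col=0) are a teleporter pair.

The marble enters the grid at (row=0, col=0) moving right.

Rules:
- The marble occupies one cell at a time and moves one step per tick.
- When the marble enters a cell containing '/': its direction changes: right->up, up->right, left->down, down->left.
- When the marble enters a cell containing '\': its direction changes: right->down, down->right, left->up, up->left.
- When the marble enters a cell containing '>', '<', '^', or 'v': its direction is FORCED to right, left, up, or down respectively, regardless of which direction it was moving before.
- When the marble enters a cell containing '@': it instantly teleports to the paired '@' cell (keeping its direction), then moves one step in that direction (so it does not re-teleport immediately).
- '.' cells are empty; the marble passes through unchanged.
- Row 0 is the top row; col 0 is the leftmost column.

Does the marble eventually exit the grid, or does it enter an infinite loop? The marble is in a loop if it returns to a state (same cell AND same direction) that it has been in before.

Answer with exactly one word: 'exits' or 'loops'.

Step 1: enter (0,0), '.' pass, move right to (0,1)
Step 2: enter (0,1), '\' deflects right->down, move down to (1,1)
Step 3: enter (1,1), '.' pass, move down to (2,1)
Step 4: enter (2,1), '.' pass, move down to (3,1)
Step 5: enter (3,1), '.' pass, move down to (4,1)
Step 6: enter (4,1), '.' pass, move down to (5,1)
Step 7: enter (5,1), '/' deflects down->left, move left to (5,0)
Step 8: enter (5,0), '.' pass, move left to (5,-1)
Step 9: at (5,-1) — EXIT via left edge, pos 5

Answer: exits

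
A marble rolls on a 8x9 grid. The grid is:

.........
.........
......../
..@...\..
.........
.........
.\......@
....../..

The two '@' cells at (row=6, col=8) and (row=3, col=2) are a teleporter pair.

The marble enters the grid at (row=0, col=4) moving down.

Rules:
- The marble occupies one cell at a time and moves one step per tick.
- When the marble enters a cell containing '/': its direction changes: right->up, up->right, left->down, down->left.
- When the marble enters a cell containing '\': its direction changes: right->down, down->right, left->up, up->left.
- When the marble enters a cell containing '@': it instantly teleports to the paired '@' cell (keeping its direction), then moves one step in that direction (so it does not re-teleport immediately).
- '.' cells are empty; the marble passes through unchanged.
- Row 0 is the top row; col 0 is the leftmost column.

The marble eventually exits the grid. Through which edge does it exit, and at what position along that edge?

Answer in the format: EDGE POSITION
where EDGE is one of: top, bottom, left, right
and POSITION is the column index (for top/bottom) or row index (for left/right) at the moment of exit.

Answer: bottom 4

Derivation:
Step 1: enter (0,4), '.' pass, move down to (1,4)
Step 2: enter (1,4), '.' pass, move down to (2,4)
Step 3: enter (2,4), '.' pass, move down to (3,4)
Step 4: enter (3,4), '.' pass, move down to (4,4)
Step 5: enter (4,4), '.' pass, move down to (5,4)
Step 6: enter (5,4), '.' pass, move down to (6,4)
Step 7: enter (6,4), '.' pass, move down to (7,4)
Step 8: enter (7,4), '.' pass, move down to (8,4)
Step 9: at (8,4) — EXIT via bottom edge, pos 4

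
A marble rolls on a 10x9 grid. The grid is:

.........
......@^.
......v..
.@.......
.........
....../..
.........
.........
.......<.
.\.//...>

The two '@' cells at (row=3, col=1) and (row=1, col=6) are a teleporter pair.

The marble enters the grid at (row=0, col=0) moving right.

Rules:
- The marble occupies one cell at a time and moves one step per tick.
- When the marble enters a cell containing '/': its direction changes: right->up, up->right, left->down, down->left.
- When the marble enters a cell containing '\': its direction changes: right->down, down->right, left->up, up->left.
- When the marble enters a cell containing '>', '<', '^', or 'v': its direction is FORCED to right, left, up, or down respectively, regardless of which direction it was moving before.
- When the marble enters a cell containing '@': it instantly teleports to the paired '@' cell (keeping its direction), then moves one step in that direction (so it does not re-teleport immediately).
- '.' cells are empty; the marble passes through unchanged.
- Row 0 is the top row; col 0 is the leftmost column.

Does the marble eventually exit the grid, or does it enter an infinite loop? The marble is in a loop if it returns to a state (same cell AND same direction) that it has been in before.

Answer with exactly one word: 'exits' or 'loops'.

Step 1: enter (0,0), '.' pass, move right to (0,1)
Step 2: enter (0,1), '.' pass, move right to (0,2)
Step 3: enter (0,2), '.' pass, move right to (0,3)
Step 4: enter (0,3), '.' pass, move right to (0,4)
Step 5: enter (0,4), '.' pass, move right to (0,5)
Step 6: enter (0,5), '.' pass, move right to (0,6)
Step 7: enter (0,6), '.' pass, move right to (0,7)
Step 8: enter (0,7), '.' pass, move right to (0,8)
Step 9: enter (0,8), '.' pass, move right to (0,9)
Step 10: at (0,9) — EXIT via right edge, pos 0

Answer: exits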